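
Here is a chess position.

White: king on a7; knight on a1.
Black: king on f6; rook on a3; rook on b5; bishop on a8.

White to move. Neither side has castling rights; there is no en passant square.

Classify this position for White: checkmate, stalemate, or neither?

White to move; white king on a7.
In check: yes, from the black rook on a3.
King squares — a6: attacked by Ra3; b6: attacked by Rb5; b7: attacked by Rb5; a8: attacked by Ra3; b8: attacked by Rb5.
Legal moves for White: none.
In check with no legal moves → checkmate.

checkmate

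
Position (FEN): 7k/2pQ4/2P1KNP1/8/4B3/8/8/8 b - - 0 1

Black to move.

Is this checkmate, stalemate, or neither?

Black to move; black king on h8.
In check: no.
King squares — g7: attacked by Qd7; h7: attacked by Nf6; g8: attacked by Nf6.
Legal moves for Black: none.
Not in check and no legal moves → stalemate.

stalemate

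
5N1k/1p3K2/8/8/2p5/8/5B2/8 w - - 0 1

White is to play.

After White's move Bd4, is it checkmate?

yes

After Bd4: black king on h8; in check: yes, from the white bishop on d4.
King squares — g7: attacked by Bd4; h7: attacked by Nf8; g8: attacked by Kf7.
Black has no legal moves → checkmate.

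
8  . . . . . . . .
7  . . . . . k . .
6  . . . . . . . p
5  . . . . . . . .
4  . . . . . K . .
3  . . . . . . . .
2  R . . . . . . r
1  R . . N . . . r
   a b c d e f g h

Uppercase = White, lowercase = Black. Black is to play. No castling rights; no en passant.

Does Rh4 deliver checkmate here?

no

After Rh4: white king on f4; in check: yes, from the black rook on h4.
White has 5 legal replies: Kf5, Ke5, Kg3, Kf3, Ke3.
In check but a legal move exists → not checkmate.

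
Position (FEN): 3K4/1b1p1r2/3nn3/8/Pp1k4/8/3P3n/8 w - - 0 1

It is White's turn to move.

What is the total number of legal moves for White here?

White to move; king on d8.
In check: yes, from the black knight on e6.
Legal moves: none.
Count: 0.

0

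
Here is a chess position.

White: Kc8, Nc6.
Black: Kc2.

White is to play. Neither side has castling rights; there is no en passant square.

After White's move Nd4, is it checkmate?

no

After Nd4: black king on c2; in check: yes, from the white knight on d4.
Black has 7 legal replies: Kd3, Kc3, Kd2, Kb2, Kd1, Kc1, Kb1.
In check but a legal move exists → not checkmate.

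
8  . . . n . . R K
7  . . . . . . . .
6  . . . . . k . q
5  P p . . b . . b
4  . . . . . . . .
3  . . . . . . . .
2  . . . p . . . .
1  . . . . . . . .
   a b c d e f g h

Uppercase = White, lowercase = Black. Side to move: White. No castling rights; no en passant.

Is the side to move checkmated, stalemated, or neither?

checkmate

White to move; white king on h8.
In check: yes, from the black queen on h6.
King squares — g7: attacked by Kf6; h7: attacked by Qh6; g8: own rook.
Legal moves for White: none.
In check with no legal moves → checkmate.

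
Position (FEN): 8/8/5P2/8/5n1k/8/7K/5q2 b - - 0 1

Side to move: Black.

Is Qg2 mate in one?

After Qg2: white king on h2; in check: yes, from the black queen on g2.
King squares — g1: attacked by Qg2; h1: attacked by Qg2; g2: attacked by Nf4; g3: attacked by Qg2; h3: attacked by Qg2.
White has no legal moves → checkmate.

yes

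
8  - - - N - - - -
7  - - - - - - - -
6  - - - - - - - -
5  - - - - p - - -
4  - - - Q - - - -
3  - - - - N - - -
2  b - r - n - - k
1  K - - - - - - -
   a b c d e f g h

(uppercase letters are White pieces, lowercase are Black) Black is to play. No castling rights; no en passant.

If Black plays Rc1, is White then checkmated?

no

After Rc1: white king on a1; in check: yes, from the black rook on c1.
White has 2 legal replies: Kb2, Kxa2.
In check but a legal move exists → not checkmate.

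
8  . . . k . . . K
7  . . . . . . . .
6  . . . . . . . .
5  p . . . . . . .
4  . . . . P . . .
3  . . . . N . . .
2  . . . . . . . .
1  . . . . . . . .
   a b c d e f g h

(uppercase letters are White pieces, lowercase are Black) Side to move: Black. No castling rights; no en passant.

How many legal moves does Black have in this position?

6

Black to move; king on d8.
In check: no.
Legal moves: Ke8, Kc8, Ke7, Kd7, Kc7, a4.
Count: 6.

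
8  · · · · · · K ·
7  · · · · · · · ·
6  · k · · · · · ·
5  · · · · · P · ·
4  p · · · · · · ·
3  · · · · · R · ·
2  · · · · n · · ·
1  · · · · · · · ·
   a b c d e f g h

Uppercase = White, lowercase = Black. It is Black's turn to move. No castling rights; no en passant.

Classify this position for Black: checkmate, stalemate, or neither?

Black to move; black king on b6.
In check: no.
Legal moves for Black: Kc7, Kb7, Ka7, Kc6, Ka6, Kc5, Kb5, Ka5, Nf4, Nd4, Ng3, Nc3, Ng1, Nc1, a3.
Black has 15 legal moves and is not in check → neither.

neither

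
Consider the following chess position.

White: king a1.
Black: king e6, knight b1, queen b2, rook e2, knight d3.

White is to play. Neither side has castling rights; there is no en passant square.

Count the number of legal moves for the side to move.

White to move; king on a1.
In check: yes, from the black queen on b2.
Legal moves: none.
Count: 0.

0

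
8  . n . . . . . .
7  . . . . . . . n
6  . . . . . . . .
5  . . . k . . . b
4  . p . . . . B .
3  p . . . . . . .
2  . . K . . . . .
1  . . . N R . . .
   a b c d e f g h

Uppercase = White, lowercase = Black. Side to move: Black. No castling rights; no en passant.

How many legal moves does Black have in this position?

Black to move; king on d5.
In check: no.
Legal moves: Nd7, Nc6, Na6, Nf8, Nf6, Ng5, Be8, Bf7, Bg6+, Bxg4, Kd6, Kc6, Kc5, Kd4, Kc4, b3+, a2.
Count: 17.

17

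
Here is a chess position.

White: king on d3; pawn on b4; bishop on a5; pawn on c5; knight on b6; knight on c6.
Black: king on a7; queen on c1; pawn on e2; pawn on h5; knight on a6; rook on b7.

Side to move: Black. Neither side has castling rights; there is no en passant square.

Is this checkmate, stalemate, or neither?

checkmate

Black to move; black king on a7.
In check: yes, from the white knight on c6.
King squares — a6: own knight; b6: attacked by Ba5; b7: own rook; a8: attacked by Nb6; b8: attacked by Nc6.
Legal moves for Black: none.
In check with no legal moves → checkmate.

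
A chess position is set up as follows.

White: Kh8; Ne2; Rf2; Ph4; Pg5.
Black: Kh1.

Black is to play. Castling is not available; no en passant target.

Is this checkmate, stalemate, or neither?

Black to move; black king on h1.
In check: no.
King squares — g1: attacked by Ne2; g2: attacked by Rf2; h2: attacked by Rf2.
Legal moves for Black: none.
Not in check and no legal moves → stalemate.

stalemate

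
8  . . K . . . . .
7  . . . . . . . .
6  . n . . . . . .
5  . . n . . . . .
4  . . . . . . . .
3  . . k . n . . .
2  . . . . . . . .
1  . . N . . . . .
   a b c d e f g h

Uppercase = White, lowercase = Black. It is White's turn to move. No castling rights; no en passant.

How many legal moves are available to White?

3

White to move; king on c8.
In check: yes, from the black knight on b6.
Legal moves: Kd8, Kb8, Kc7.
Count: 3.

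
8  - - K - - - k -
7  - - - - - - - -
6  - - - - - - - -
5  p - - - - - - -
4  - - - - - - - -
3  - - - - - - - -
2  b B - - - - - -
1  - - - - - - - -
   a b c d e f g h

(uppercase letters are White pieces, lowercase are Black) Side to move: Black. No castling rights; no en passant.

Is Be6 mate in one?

no

After Be6: white king on c8; in check: yes, from the black bishop on e6.
White has 4 legal replies: Kd8, Kb8, Kc7, Kb7.
In check but a legal move exists → not checkmate.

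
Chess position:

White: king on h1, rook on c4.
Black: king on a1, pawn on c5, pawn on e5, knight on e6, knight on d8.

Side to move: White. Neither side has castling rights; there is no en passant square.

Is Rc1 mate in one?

After Rc1: black king on a1; in check: yes, from the white rook on c1.
Black has 2 legal replies: Kb2, Ka2.
In check but a legal move exists → not checkmate.

no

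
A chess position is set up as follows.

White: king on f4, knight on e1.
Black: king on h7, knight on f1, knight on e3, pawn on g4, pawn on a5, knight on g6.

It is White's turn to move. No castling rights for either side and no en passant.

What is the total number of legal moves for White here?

2

White to move; king on f4.
In check: yes, from the black knight on g6.
Legal moves: Kg5, Ke4.
Count: 2.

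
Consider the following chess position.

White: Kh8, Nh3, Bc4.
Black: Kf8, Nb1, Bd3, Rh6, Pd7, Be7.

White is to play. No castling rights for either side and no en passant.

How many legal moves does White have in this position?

White to move; king on h8.
In check: yes, from the black rook on h6.
Legal moves: none.
Count: 0.

0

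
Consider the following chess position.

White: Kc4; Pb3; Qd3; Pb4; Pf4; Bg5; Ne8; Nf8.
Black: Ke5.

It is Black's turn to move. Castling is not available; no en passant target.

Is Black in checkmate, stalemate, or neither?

checkmate

Black to move; black king on e5.
In check: yes, from the white pawn on f4.
King squares — d4: attacked by Qd3; e4: attacked by Qd3; f4: attacked by Bg5; d5: attacked by Qd3; f5: attacked by Qd3; d6: attacked by Qd3; e6: attacked by Nf8; f6: attacked by Bg5.
Legal moves for Black: none.
In check with no legal moves → checkmate.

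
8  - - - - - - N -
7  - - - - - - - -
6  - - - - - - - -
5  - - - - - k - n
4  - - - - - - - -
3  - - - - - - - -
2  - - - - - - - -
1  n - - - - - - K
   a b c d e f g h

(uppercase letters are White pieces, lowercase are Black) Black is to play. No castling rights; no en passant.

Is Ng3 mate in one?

no

After Ng3: white king on h1; in check: yes, from the black knight on g3.
White has 3 legal replies: Kh2, Kg2, Kg1.
In check but a legal move exists → not checkmate.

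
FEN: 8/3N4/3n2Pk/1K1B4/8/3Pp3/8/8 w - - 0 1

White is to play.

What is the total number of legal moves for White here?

7

White to move; king on b5.
In check: yes, from the black knight on d6.
Legal moves: Kc6, Kb6, Ka6, Kc5, Ka5, Kb4, Ka4.
Count: 7.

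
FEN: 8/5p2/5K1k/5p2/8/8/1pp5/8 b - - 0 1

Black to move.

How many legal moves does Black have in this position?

Black to move; king on h6.
In check: no.
Legal moves: Kh7, Kh5, f4, c1=Q, c1=R, c1=B, c1=N, b1=Q, b1=R, b1=B, b1=N.
Count: 11.

11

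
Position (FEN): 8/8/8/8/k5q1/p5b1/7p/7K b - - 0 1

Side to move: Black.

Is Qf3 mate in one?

After Qf3: white king on h1; in check: yes, from the black queen on f3.
King squares — g1: attacked by Ph2; g2: attacked by Qf3; h2: attacked by Bg3.
White has no legal moves → checkmate.

yes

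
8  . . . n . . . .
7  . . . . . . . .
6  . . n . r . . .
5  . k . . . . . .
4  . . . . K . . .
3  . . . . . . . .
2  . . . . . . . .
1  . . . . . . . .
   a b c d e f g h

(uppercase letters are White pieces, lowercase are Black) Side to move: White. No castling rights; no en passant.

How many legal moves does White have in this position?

5

White to move; king on e4.
In check: yes, from the black rook on e6.
Legal moves: Kf5, Kd5, Kf4, Kf3, Kd3.
Count: 5.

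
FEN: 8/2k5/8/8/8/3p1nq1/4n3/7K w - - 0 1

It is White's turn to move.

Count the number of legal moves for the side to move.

White to move; king on h1.
In check: no.
Legal moves: none.
Count: 0.

0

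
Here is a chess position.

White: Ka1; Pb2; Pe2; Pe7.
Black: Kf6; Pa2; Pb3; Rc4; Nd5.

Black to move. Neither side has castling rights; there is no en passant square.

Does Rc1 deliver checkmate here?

After Rc1: white king on a1; in check: yes, from the black rook on c1.
King squares — b1: attacked by Rc1; a2: attacked by Pb3; b2: own pawn.
White has no legal moves → checkmate.

yes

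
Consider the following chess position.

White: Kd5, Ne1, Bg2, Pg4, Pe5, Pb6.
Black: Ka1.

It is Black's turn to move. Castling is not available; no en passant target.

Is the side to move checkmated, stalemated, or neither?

Black to move; black king on a1.
In check: no.
Legal moves for Black: Kb2, Ka2, Kb1.
Black has 3 legal moves and is not in check → neither.

neither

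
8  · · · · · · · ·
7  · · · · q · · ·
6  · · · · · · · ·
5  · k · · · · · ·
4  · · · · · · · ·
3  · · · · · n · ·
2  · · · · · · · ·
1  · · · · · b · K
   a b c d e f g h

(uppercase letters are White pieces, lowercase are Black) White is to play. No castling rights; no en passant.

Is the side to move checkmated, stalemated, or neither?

White to move; white king on h1.
In check: no.
King squares — g1: attacked by Nf3; g2: attacked by Bf1; h2: attacked by Nf3.
Legal moves for White: none.
Not in check and no legal moves → stalemate.

stalemate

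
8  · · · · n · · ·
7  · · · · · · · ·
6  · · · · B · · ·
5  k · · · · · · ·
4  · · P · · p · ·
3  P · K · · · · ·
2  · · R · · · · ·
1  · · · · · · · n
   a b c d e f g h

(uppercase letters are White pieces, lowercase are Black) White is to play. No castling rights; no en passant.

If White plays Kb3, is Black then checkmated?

After Kb3: black king on a5; in check: no.
Black is not in check, so this cannot be checkmate.

no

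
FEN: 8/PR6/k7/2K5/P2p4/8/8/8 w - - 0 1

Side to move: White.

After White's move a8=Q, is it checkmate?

yes

After a8=Q: black king on a6; in check: yes, from the white queen on a8.
King squares — a5: attacked by Qa8; b5: attacked by Pa4; b6: attacked by Kc5; a7: attacked by Rb7; b7: attacked by Qa8.
Black has no legal moves → checkmate.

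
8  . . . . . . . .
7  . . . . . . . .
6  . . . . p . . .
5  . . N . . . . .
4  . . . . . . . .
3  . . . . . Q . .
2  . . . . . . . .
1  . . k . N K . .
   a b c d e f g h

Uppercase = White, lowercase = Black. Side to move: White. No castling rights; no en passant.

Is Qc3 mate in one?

After Qc3: black king on c1; in check: yes, from the white queen on c3.
Black has 2 legal replies: Kd1, Kb1.
In check but a legal move exists → not checkmate.

no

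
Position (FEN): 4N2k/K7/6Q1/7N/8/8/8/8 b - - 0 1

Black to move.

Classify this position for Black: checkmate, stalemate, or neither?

stalemate

Black to move; black king on h8.
In check: no.
King squares — g7: attacked by Nh5; h7: attacked by Qg6; g8: attacked by Qg6.
Legal moves for Black: none.
Not in check and no legal moves → stalemate.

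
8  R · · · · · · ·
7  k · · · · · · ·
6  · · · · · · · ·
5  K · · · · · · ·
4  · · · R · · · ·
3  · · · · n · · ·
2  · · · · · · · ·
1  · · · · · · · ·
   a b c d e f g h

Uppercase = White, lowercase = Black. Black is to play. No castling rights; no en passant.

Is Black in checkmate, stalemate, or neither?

Black to move; black king on a7.
In check: yes, from the white rook on a8.
Legal moves for Black: Kxa8, Kb7.
Black is in check but has 2 legal moves → neither.

neither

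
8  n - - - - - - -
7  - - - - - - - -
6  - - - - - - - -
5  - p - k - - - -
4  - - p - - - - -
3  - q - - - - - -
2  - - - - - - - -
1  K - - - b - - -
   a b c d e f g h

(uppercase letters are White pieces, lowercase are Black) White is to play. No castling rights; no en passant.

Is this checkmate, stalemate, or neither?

White to move; white king on a1.
In check: no.
King squares — b1: attacked by Qb3; a2: attacked by Qb3; b2: attacked by Qb3.
Legal moves for White: none.
Not in check and no legal moves → stalemate.

stalemate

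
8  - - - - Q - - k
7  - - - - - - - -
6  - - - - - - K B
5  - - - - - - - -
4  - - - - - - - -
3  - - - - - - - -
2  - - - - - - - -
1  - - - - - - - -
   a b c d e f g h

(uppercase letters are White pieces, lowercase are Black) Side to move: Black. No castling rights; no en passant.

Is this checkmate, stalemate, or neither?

Black to move; black king on h8.
In check: yes, from the white queen on e8.
King squares — g7: attacked by Kg6; h7: attacked by Kg6; g8: attacked by Qe8.
Legal moves for Black: none.
In check with no legal moves → checkmate.

checkmate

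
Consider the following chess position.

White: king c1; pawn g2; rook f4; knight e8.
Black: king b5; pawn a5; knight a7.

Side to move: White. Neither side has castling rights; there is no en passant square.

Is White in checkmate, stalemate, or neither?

neither

White to move; white king on c1.
In check: no.
Legal moves for White include: Ng7, Nc7+, Nf6, Nd6+, Rf8, Rf7, Rf6, Rf5+, Rh4, Rg4, Re4, Rd4, Rc4, Rb4+, Ra4, Rf3, Rf2, Rf1, ... (list truncated; more exist).
White has legal moves and is not in check → neither.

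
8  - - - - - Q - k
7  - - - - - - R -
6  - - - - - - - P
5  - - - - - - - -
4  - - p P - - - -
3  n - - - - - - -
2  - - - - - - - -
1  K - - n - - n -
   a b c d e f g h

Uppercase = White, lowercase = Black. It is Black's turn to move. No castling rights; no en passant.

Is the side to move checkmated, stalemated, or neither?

checkmate

Black to move; black king on h8.
In check: yes, from the white queen on f8.
King squares — g7: attacked by Ph6; h7: attacked by Rg7; g8: attacked by Rg7.
Legal moves for Black: none.
In check with no legal moves → checkmate.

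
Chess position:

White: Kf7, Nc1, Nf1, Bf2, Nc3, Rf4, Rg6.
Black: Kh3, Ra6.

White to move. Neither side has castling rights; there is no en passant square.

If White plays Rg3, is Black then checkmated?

After Rg3: black king on h3; in check: yes, from the white rook on g3.
King squares — g2: attacked by Rg3; h2: attacked by Nf1; g3: attacked by Nf1; g4: attacked by Rg3; h4: attacked by Rf4.
Black has no legal moves → checkmate.

yes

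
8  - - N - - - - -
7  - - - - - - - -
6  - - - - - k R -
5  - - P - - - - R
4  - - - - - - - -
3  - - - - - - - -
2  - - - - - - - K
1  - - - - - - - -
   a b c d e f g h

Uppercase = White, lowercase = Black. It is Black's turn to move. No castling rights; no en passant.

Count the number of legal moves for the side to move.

Black to move; king on f6.
In check: yes, from the white rook on g6.
Legal moves: Kf7, Kxg6.
Count: 2.

2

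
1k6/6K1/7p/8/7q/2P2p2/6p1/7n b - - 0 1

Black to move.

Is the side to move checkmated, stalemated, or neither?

neither

Black to move; black king on b8.
In check: no.
Legal moves for Black include: Kc8, Ka8, Kc7, Kb7, Ka7, Qd8, Qe7+, Qf6+, Qh5, Qg5+, Qg4+, Qf4, Qe4, Qd4+, Qc4, Qb4, Qa4, Qh3, ... (list truncated; more exist).
Black has legal moves and is not in check → neither.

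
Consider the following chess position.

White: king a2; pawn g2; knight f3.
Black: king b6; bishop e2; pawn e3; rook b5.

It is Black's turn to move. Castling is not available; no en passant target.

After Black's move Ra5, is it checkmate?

After Ra5: white king on a2; in check: yes, from the black rook on a5.
White has 3 legal replies: Kb3, Kb2, Kb1.
In check but a legal move exists → not checkmate.

no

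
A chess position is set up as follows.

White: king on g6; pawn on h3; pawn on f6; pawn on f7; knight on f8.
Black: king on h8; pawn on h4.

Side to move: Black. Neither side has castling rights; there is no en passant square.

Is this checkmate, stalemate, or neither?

Black to move; black king on h8.
In check: no.
King squares — g7: attacked by Pf6; h7: attacked by Kg6; g8: attacked by Pf7.
Legal moves for Black: none.
Not in check and no legal moves → stalemate.

stalemate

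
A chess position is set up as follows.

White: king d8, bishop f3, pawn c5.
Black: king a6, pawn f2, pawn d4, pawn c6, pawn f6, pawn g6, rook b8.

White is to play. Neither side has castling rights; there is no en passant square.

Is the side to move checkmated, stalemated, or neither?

White to move; white king on d8.
In check: yes, from the black rook on b8.
Legal moves for White: Ke7, Kd7, Kc7.
White is in check but has 3 legal moves → neither.

neither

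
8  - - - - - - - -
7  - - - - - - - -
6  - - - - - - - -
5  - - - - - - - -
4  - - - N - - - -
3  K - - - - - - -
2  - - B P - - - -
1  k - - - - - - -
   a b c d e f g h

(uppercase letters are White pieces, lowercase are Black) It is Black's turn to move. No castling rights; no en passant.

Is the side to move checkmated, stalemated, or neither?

Black to move; black king on a1.
In check: no.
King squares — b1: attacked by Bc2; a2: attacked by Ka3; b2: attacked by Ka3.
Legal moves for Black: none.
Not in check and no legal moves → stalemate.

stalemate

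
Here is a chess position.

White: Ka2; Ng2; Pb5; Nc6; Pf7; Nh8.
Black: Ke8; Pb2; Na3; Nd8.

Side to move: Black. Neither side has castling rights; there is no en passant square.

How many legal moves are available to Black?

Black to move; king on e8.
In check: yes, from the white pawn on f7.
Legal moves: Kf8, Kd7, Nxf7.
Count: 3.

3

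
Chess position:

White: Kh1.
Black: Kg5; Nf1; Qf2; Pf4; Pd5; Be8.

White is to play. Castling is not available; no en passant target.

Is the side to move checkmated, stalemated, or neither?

stalemate

White to move; white king on h1.
In check: no.
King squares — g1: attacked by Qf2; g2: attacked by Qf2; h2: attacked by Nf1.
Legal moves for White: none.
Not in check and no legal moves → stalemate.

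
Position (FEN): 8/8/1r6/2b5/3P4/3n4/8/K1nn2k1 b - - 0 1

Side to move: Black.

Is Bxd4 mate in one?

yes

After Bxd4: white king on a1; in check: yes, from the black bishop on d4.
King squares — b1: attacked by Rb6; a2: attacked by Nc1; b2: attacked by Nd1.
White has no legal moves → checkmate.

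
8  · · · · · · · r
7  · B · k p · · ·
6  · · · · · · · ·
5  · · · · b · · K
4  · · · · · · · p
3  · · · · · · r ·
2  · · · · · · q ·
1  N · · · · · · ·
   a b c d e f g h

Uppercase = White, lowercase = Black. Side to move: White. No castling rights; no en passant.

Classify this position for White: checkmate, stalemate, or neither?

White to move; white king on h5.
In check: yes, from the black rook on h8.
King squares — g4: attacked by Rg3; h4: attacked by Rh8; g5: attacked by Rg3; g6: attacked by Rg3; h6: attacked by Rh8.
Legal moves for White: none.
In check with no legal moves → checkmate.

checkmate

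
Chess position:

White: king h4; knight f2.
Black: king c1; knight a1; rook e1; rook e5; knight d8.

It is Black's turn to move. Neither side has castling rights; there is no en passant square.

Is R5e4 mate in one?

no

After R5e4: white king on h4; in check: yes, from the black rook on e4.
White has 6 legal replies: Kh5, Kg5, Kh3, Kg3, Ng4, Nxe4.
In check but a legal move exists → not checkmate.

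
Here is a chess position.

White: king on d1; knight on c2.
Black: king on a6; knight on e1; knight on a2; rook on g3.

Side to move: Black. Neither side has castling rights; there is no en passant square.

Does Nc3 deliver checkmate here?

no

After Nc3: white king on d1; in check: yes, from the black knight on c3.
White has 3 legal replies: Kd2, Kxe1, Kc1.
In check but a legal move exists → not checkmate.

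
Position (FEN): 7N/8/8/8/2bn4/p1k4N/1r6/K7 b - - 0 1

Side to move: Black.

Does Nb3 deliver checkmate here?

yes

After Nb3: white king on a1; in check: yes, from the black knight on b3.
King squares — b1: attacked by Rb2; a2: attacked by Rb2; b2: attacked by Pa3.
White has no legal moves → checkmate.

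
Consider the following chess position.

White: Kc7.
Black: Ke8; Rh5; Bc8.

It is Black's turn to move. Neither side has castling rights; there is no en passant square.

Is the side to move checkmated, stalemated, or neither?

Black to move; black king on e8.
In check: no.
Legal moves for Black include: Kf8, Kf7, Ke7, Bd7, Bb7, Be6, Ba6, Bf5, Bg4, Bh3, Rh8, Rh7+, Rh6, Rg5, Rf5, Re5, Rd5, Rc5+, ... (list truncated; more exist).
Black has legal moves and is not in check → neither.

neither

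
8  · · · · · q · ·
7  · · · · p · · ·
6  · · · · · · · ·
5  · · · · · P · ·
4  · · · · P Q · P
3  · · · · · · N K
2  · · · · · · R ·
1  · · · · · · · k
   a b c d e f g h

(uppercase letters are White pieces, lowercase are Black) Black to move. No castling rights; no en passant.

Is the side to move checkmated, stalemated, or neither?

Black to move; black king on h1.
In check: yes, from the white knight on g3.
King squares — g1: attacked by Rg2; g2: attacked by Kh3; h2: attacked by Rg2.
Legal moves for Black: none.
In check with no legal moves → checkmate.

checkmate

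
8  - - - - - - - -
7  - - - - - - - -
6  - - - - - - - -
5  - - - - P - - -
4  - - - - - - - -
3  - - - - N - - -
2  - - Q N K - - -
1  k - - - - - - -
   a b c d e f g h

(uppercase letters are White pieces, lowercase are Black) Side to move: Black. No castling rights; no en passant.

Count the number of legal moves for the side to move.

0

Black to move; king on a1.
In check: no.
Legal moves: none.
Count: 0.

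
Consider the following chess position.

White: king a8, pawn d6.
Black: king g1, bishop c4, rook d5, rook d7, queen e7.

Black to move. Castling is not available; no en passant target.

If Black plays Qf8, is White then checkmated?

yes

After Qf8: white king on a8; in check: yes, from the black queen on f8.
King squares — a7: attacked by Rd7; b7: attacked by Rd7; b8: attacked by Qf8.
White has no legal moves → checkmate.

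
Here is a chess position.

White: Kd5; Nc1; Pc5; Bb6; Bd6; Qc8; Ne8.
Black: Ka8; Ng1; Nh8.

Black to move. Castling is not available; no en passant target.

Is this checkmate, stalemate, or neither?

checkmate

Black to move; black king on a8.
In check: yes, from the white queen on c8.
King squares — a7: attacked by Bb6; b7: attacked by Qc8; b8: attacked by Bd6.
Legal moves for Black: none.
In check with no legal moves → checkmate.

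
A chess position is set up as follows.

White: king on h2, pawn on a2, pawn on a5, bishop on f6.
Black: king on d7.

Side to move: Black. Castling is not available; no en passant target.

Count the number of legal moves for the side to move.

6

Black to move; king on d7.
In check: no.
Legal moves: Ke8, Kc8, Kc7, Ke6, Kd6, Kc6.
Count: 6.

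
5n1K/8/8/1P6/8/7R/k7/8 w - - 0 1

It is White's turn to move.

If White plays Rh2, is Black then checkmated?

After Rh2: black king on a2; in check: yes, from the white rook on h2.
Black has 4 legal replies: Kb3, Ka3, Kb1, Ka1.
In check but a legal move exists → not checkmate.

no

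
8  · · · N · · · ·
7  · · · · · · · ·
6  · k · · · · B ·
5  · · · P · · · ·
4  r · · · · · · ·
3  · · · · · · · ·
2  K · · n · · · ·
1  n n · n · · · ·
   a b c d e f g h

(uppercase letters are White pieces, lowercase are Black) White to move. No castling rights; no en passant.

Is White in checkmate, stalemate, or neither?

White to move; white king on a2.
In check: yes, from the black rook on a4.
King squares — a1: attacked by Ra4; b1: attacked by Nd2; b2: attacked by Nd1; a3: attacked by Nb1; b3: attacked by Na1.
Legal moves for White: none.
In check with no legal moves → checkmate.

checkmate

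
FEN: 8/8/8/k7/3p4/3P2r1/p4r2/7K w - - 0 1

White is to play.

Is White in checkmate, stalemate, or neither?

White to move; white king on h1.
In check: no.
King squares — g1: attacked by Rg3; g2: attacked by Rf2; h2: attacked by Rf2.
Legal moves for White: none.
Not in check and no legal moves → stalemate.

stalemate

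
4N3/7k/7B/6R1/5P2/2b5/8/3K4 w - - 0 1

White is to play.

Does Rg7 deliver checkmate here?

After Rg7: black king on h7; in check: yes, from the white rook on g7.
Black has 3 legal replies: Kh8, Kxh6, Bxg7.
In check but a legal move exists → not checkmate.

no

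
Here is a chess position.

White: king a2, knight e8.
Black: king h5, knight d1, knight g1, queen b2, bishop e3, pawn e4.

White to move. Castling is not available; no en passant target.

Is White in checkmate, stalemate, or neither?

White to move; white king on a2.
In check: yes, from the black queen on b2.
King squares — a1: attacked by Qb2; b1: attacked by Qb2; b2: attacked by Nd1; a3: attacked by Qb2; b3: attacked by Qb2.
Legal moves for White: none.
In check with no legal moves → checkmate.

checkmate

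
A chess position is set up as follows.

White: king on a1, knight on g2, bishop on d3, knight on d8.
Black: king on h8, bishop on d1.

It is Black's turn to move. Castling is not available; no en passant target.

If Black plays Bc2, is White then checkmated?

After Bc2: white king on a1; in check: no.
White is not in check, so this cannot be checkmate.

no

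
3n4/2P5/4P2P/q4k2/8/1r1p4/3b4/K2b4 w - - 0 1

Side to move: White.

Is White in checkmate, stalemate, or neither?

checkmate

White to move; white king on a1.
In check: yes, from the black queen on a5.
King squares — b1: attacked by Rb3; a2: attacked by Qa5; b2: attacked by Rb3.
Legal moves for White: none.
In check with no legal moves → checkmate.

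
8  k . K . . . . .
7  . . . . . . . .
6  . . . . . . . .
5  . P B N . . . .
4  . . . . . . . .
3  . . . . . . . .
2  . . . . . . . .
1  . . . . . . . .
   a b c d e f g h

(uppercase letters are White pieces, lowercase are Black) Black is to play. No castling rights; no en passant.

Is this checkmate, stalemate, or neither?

Black to move; black king on a8.
In check: no.
King squares — a7: attacked by Bc5; b7: attacked by Kc8; b8: attacked by Kc8.
Legal moves for Black: none.
Not in check and no legal moves → stalemate.

stalemate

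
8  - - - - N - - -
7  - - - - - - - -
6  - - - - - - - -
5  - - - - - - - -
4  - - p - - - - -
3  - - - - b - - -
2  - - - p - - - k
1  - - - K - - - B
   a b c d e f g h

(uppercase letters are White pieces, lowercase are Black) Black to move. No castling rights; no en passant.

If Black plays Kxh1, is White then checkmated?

After Kxh1: white king on d1; in check: no.
White is not in check, so this cannot be checkmate.

no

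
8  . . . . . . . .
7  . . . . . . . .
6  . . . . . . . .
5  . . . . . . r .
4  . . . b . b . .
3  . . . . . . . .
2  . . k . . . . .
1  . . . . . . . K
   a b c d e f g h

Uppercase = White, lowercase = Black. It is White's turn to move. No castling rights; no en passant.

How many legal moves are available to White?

0

White to move; king on h1.
In check: no.
Legal moves: none.
Count: 0.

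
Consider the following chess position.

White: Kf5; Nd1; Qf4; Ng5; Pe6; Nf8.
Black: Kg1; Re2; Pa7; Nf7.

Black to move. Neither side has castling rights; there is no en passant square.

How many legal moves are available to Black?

22

Black to move; king on g1.
In check: no.
Legal moves: Nh8, Nd8, Nh6+, Nd6+, Nxg5, Ne5, Rxe6, Re5+, Re4, Re3, Rh2, Rg2, Rf2, Rd2, Rc2, Rb2, Ra2, Re1, Kg2, Kh1, a6, a5.
Count: 22.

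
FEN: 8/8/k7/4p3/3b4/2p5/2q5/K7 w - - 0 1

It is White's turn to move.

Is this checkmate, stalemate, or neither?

stalemate

White to move; white king on a1.
In check: no.
King squares — b1: attacked by Qc2; a2: attacked by Qc2; b2: attacked by Qc2.
Legal moves for White: none.
Not in check and no legal moves → stalemate.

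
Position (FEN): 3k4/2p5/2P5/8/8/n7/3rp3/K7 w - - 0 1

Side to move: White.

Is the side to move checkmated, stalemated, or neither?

stalemate

White to move; white king on a1.
In check: no.
King squares — b1: attacked by Na3; a2: attacked by Rd2; b2: attacked by Rd2.
Legal moves for White: none.
Not in check and no legal moves → stalemate.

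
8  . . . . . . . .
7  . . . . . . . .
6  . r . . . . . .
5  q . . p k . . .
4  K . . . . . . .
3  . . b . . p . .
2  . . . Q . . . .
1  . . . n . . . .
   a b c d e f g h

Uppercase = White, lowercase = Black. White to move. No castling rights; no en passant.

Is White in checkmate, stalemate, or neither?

White to move; white king on a4.
In check: yes, from the black queen on a5.
King squares — a3: attacked by Qa5; b3: attacked by Rb6; b4: attacked by Bc3; a5: attacked by Bc3; b5: attacked by Qa5.
Legal moves for White: none.
In check with no legal moves → checkmate.

checkmate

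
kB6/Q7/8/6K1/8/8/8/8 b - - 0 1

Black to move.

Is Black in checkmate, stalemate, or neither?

checkmate

Black to move; black king on a8.
In check: yes, from the white queen on a7.
King squares — a7: attacked by Bb8; b7: attacked by Qa7; b8: attacked by Qa7.
Legal moves for Black: none.
In check with no legal moves → checkmate.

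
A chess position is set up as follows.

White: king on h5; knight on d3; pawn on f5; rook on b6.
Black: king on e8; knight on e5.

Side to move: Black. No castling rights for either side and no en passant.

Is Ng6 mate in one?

no

After Ng6: white king on h5; in check: no.
White is not in check, so this cannot be checkmate.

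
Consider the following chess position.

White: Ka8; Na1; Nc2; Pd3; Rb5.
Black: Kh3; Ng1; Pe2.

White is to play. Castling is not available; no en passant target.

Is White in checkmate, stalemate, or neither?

neither

White to move; white king on a8.
In check: no.
Legal moves for White include: Kb8, Kb7, Ka7, Rb8, Rb7, Rb6, Rh5+, Rg5, Rf5, Re5, Rd5, Rc5, Ra5, Rb4, Rb3, Rb2, Rb1, Nd4, ... (list truncated; more exist).
White has legal moves and is not in check → neither.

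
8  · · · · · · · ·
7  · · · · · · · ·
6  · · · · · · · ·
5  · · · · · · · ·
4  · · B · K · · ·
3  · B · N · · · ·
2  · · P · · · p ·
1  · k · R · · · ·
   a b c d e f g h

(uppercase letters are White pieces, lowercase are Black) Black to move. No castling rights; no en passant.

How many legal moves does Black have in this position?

Black to move; king on b1.
In check: yes, from the white rook on d1.
Legal moves: none.
Count: 0.

0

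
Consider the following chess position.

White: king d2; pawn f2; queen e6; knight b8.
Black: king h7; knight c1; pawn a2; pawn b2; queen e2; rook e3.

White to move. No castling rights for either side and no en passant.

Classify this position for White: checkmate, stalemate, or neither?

White to move; white king on d2.
In check: yes, from the black queen on e2.
King squares — c1: attacked by Pb2; d1: attacked by Qe2; e1: attacked by Qe2; c2: attacked by Qe2; e2: attacked by Nc1; c3: attacked by Re3; d3: attacked by Nc1; e3: attacked by Qe2.
Legal moves for White: none.
In check with no legal moves → checkmate.

checkmate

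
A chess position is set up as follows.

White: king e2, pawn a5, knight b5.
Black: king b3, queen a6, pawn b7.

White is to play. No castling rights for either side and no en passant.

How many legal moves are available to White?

White to move; king on e2.
In check: no.
Legal moves: Kf3, Ke3, Kd3, Kf2, Kd2, Kf1, Ke1, Kd1.
Count: 8.

8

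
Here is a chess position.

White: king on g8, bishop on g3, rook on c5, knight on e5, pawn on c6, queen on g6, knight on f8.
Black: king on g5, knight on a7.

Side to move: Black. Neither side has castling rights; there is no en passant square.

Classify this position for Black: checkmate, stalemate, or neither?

Black to move; black king on g5.
In check: yes, from the white queen on g6.
King squares — f4: attacked by Bg3; g4: attacked by Ne5; h4: attacked by Bg3; f5: attacked by Qg6; h5: attacked by Qg6; f6: attacked by Qg6; g6: attacked by Ne5; h6: attacked by Qg6.
Legal moves for Black: none.
In check with no legal moves → checkmate.

checkmate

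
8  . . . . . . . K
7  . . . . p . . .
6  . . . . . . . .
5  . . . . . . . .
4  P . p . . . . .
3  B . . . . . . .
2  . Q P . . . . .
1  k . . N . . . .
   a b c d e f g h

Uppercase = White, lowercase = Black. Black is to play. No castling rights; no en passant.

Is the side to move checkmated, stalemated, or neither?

Black to move; black king on a1.
In check: yes, from the white queen on b2.
King squares — b1: attacked by Qb2; a2: attacked by Qb2; b2: attacked by Nd1.
Legal moves for Black: none.
In check with no legal moves → checkmate.

checkmate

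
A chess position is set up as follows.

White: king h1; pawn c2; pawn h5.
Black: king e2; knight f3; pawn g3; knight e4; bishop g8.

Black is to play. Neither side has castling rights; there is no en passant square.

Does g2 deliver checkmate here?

After g2: white king on h1; in check: yes, from the black pawn on g2.
White has 1 legal reply: Kxg2.
In check but a legal move exists → not checkmate.

no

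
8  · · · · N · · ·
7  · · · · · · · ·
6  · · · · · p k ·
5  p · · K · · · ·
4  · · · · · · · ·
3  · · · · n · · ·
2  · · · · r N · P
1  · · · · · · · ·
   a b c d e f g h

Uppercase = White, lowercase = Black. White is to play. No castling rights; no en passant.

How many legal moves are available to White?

White to move; king on d5.
In check: yes, from the black knight on e3.
Legal moves: Ke6, Kd6, Kc6, Kc5, Ke4, Kd4.
Count: 6.

6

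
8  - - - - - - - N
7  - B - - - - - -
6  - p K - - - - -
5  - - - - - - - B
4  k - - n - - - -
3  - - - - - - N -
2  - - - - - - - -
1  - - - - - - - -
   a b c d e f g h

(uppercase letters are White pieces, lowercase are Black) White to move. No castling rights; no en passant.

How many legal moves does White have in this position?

White to move; king on c6.
In check: yes, from the black knight on d4.
Legal moves: Kd7, Kc7, Kd6, Kxb6, Kd5.
Count: 5.

5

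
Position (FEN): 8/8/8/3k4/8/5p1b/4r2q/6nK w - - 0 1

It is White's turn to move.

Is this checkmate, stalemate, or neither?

checkmate

White to move; white king on h1.
In check: yes, from the black queen on h2.
King squares — g1: attacked by Qh2; g2: attacked by Re2; h2: attacked by Re2.
Legal moves for White: none.
In check with no legal moves → checkmate.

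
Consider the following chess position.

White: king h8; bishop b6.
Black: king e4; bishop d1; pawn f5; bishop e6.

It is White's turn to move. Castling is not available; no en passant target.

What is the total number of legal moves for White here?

White to move; king on h8.
In check: no.
Legal moves: Kh7, Kg7, Bd8, Bc7, Ba7, Bc5, Ba5, Bd4, Be3, Bf2, Bg1.
Count: 11.

11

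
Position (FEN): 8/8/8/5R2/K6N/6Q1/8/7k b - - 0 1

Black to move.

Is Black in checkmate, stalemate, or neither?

Black to move; black king on h1.
In check: no.
King squares — g1: attacked by Qg3; g2: attacked by Qg3; h2: attacked by Qg3.
Legal moves for Black: none.
Not in check and no legal moves → stalemate.

stalemate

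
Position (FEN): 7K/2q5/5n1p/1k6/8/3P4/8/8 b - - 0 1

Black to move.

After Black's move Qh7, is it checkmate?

After Qh7: white king on h8; in check: yes, from the black queen on h7.
King squares — g7: attacked by Qh7; h7: attacked by Nf6; g8: attacked by Nf6.
White has no legal moves → checkmate.

yes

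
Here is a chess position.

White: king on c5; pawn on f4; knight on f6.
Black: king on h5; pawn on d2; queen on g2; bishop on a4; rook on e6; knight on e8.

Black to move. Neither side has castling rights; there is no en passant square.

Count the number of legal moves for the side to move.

5

Black to move; king on h5.
In check: yes, from the white knight on f6.
Legal moves: Kh6, Kg6, Kh4, Nxf6, Rxf6.
Count: 5.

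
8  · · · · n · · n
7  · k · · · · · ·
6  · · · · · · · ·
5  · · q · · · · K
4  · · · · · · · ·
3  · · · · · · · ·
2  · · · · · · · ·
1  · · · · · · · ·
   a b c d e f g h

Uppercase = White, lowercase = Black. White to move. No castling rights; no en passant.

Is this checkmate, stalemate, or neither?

neither

White to move; white king on h5.
In check: yes, from the black queen on c5.
King squares — g4: available; h4: available; g5: attacked by Qc5; g6: attacked by Nh8; h6: available.
Legal moves for White: Kh6, Kh4, Kg4.
White is in check but has 3 legal moves → neither.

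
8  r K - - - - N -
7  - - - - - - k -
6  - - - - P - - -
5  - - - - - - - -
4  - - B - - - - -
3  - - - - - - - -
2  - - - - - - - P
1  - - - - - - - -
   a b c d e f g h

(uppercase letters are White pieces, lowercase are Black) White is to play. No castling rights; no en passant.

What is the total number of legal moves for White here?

White to move; king on b8.
In check: yes, from the black rook on a8.
Legal moves: Kxa8, Kc7, Kb7.
Count: 3.

3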